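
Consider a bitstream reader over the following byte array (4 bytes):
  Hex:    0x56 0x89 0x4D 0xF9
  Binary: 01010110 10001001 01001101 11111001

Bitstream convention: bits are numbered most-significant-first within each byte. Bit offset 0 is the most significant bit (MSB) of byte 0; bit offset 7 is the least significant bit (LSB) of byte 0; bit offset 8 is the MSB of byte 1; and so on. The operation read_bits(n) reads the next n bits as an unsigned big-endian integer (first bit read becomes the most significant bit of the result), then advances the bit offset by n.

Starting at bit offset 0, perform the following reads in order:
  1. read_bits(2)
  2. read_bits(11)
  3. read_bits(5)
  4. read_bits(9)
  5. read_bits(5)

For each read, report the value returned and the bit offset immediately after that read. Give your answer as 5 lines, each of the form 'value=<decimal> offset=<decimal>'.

Answer: value=1 offset=2
value=721 offset=13
value=5 offset=18
value=111 offset=27
value=25 offset=32

Derivation:
Read 1: bits[0:2] width=2 -> value=1 (bin 01); offset now 2 = byte 0 bit 2; 30 bits remain
Read 2: bits[2:13] width=11 -> value=721 (bin 01011010001); offset now 13 = byte 1 bit 5; 19 bits remain
Read 3: bits[13:18] width=5 -> value=5 (bin 00101); offset now 18 = byte 2 bit 2; 14 bits remain
Read 4: bits[18:27] width=9 -> value=111 (bin 001101111); offset now 27 = byte 3 bit 3; 5 bits remain
Read 5: bits[27:32] width=5 -> value=25 (bin 11001); offset now 32 = byte 4 bit 0; 0 bits remain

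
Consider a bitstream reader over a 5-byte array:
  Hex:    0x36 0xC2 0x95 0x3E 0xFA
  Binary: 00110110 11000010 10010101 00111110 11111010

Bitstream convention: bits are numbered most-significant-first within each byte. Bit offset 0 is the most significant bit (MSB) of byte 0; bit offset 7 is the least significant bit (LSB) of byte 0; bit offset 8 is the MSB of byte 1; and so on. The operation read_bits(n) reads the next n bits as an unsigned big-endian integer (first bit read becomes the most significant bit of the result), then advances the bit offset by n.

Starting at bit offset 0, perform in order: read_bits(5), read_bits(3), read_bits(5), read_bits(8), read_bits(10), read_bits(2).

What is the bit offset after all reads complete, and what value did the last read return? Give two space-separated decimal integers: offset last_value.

Read 1: bits[0:5] width=5 -> value=6 (bin 00110); offset now 5 = byte 0 bit 5; 35 bits remain
Read 2: bits[5:8] width=3 -> value=6 (bin 110); offset now 8 = byte 1 bit 0; 32 bits remain
Read 3: bits[8:13] width=5 -> value=24 (bin 11000); offset now 13 = byte 1 bit 5; 27 bits remain
Read 4: bits[13:21] width=8 -> value=82 (bin 01010010); offset now 21 = byte 2 bit 5; 19 bits remain
Read 5: bits[21:31] width=10 -> value=671 (bin 1010011111); offset now 31 = byte 3 bit 7; 9 bits remain
Read 6: bits[31:33] width=2 -> value=1 (bin 01); offset now 33 = byte 4 bit 1; 7 bits remain

Answer: 33 1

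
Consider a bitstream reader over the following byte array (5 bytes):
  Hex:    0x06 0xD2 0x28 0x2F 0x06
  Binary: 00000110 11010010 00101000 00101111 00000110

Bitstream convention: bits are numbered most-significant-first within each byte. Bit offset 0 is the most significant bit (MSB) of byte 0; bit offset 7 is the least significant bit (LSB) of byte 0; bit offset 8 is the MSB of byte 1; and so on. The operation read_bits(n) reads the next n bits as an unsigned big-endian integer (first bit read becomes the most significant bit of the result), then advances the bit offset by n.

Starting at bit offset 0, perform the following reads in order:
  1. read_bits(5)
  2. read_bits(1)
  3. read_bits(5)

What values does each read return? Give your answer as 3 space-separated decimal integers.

Answer: 0 1 22

Derivation:
Read 1: bits[0:5] width=5 -> value=0 (bin 00000); offset now 5 = byte 0 bit 5; 35 bits remain
Read 2: bits[5:6] width=1 -> value=1 (bin 1); offset now 6 = byte 0 bit 6; 34 bits remain
Read 3: bits[6:11] width=5 -> value=22 (bin 10110); offset now 11 = byte 1 bit 3; 29 bits remain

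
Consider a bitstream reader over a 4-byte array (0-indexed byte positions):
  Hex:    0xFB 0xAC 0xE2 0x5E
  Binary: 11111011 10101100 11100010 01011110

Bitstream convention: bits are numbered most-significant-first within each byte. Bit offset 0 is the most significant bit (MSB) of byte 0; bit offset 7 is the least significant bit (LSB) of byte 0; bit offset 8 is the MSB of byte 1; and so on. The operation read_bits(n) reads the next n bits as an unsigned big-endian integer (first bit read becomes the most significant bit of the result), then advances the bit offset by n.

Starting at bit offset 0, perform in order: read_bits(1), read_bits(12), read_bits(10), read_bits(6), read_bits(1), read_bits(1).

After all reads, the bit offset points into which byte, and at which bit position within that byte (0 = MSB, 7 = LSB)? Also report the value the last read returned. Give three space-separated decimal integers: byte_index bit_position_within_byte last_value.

Read 1: bits[0:1] width=1 -> value=1 (bin 1); offset now 1 = byte 0 bit 1; 31 bits remain
Read 2: bits[1:13] width=12 -> value=3957 (bin 111101110101); offset now 13 = byte 1 bit 5; 19 bits remain
Read 3: bits[13:23] width=10 -> value=625 (bin 1001110001); offset now 23 = byte 2 bit 7; 9 bits remain
Read 4: bits[23:29] width=6 -> value=11 (bin 001011); offset now 29 = byte 3 bit 5; 3 bits remain
Read 5: bits[29:30] width=1 -> value=1 (bin 1); offset now 30 = byte 3 bit 6; 2 bits remain
Read 6: bits[30:31] width=1 -> value=1 (bin 1); offset now 31 = byte 3 bit 7; 1 bits remain

Answer: 3 7 1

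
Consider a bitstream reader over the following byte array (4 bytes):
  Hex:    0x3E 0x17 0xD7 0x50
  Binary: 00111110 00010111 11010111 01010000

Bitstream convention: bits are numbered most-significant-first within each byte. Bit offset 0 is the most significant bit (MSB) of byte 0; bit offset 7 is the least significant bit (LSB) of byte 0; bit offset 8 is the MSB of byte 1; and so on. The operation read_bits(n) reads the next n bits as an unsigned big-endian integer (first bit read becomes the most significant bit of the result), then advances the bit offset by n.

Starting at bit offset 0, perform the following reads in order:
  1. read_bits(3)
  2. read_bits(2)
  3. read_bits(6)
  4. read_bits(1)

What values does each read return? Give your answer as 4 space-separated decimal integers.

Answer: 1 3 48 1

Derivation:
Read 1: bits[0:3] width=3 -> value=1 (bin 001); offset now 3 = byte 0 bit 3; 29 bits remain
Read 2: bits[3:5] width=2 -> value=3 (bin 11); offset now 5 = byte 0 bit 5; 27 bits remain
Read 3: bits[5:11] width=6 -> value=48 (bin 110000); offset now 11 = byte 1 bit 3; 21 bits remain
Read 4: bits[11:12] width=1 -> value=1 (bin 1); offset now 12 = byte 1 bit 4; 20 bits remain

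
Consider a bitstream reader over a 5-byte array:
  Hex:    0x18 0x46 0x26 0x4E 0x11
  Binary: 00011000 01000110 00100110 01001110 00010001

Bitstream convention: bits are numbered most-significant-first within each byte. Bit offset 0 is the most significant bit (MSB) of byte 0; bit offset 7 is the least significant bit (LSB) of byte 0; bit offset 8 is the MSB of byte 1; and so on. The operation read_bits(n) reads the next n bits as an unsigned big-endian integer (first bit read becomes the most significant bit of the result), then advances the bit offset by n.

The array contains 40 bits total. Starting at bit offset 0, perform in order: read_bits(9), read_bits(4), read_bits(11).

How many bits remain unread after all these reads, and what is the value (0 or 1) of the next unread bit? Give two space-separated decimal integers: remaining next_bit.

Answer: 16 0

Derivation:
Read 1: bits[0:9] width=9 -> value=48 (bin 000110000); offset now 9 = byte 1 bit 1; 31 bits remain
Read 2: bits[9:13] width=4 -> value=8 (bin 1000); offset now 13 = byte 1 bit 5; 27 bits remain
Read 3: bits[13:24] width=11 -> value=1574 (bin 11000100110); offset now 24 = byte 3 bit 0; 16 bits remain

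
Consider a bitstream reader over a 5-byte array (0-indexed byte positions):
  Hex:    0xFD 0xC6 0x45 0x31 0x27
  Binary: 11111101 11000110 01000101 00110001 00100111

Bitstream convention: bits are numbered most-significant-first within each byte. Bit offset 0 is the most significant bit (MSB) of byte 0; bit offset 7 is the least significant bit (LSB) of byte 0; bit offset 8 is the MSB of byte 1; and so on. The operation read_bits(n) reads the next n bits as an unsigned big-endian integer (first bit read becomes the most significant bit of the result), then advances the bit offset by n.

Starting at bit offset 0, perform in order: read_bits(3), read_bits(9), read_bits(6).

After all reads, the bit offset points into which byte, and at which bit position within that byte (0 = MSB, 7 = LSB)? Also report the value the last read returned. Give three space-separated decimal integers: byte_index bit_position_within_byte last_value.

Answer: 2 2 25

Derivation:
Read 1: bits[0:3] width=3 -> value=7 (bin 111); offset now 3 = byte 0 bit 3; 37 bits remain
Read 2: bits[3:12] width=9 -> value=476 (bin 111011100); offset now 12 = byte 1 bit 4; 28 bits remain
Read 3: bits[12:18] width=6 -> value=25 (bin 011001); offset now 18 = byte 2 bit 2; 22 bits remain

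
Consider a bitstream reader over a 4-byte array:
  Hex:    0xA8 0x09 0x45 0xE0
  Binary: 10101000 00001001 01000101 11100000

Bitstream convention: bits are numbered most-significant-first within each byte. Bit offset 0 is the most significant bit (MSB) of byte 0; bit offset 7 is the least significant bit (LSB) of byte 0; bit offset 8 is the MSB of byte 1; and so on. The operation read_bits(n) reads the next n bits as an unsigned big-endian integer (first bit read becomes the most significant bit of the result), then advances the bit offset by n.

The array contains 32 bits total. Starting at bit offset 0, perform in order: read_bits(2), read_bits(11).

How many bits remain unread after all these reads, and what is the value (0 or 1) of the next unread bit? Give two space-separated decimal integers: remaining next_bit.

Read 1: bits[0:2] width=2 -> value=2 (bin 10); offset now 2 = byte 0 bit 2; 30 bits remain
Read 2: bits[2:13] width=11 -> value=1281 (bin 10100000001); offset now 13 = byte 1 bit 5; 19 bits remain

Answer: 19 0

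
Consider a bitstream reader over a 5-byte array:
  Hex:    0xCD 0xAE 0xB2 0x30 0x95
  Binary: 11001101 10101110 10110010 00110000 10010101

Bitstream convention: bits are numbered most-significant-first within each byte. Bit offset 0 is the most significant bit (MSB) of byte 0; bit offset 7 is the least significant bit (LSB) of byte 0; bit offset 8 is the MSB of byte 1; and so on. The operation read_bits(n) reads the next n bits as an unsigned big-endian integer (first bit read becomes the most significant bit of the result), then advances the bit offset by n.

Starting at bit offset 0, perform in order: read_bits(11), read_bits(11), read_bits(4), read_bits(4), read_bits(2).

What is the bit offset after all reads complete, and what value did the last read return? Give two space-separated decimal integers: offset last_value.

Answer: 32 0

Derivation:
Read 1: bits[0:11] width=11 -> value=1645 (bin 11001101101); offset now 11 = byte 1 bit 3; 29 bits remain
Read 2: bits[11:22] width=11 -> value=940 (bin 01110101100); offset now 22 = byte 2 bit 6; 18 bits remain
Read 3: bits[22:26] width=4 -> value=8 (bin 1000); offset now 26 = byte 3 bit 2; 14 bits remain
Read 4: bits[26:30] width=4 -> value=12 (bin 1100); offset now 30 = byte 3 bit 6; 10 bits remain
Read 5: bits[30:32] width=2 -> value=0 (bin 00); offset now 32 = byte 4 bit 0; 8 bits remain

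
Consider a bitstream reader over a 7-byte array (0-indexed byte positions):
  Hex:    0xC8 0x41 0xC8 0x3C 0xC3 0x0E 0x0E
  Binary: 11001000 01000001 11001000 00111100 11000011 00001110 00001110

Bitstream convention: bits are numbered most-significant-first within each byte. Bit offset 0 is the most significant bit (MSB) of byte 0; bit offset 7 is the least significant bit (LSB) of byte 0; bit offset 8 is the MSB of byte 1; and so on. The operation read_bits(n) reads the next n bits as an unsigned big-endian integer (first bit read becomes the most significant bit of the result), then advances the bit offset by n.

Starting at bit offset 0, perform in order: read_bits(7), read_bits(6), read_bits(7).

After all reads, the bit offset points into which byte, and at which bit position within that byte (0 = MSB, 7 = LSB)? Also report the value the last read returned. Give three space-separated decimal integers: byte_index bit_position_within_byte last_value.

Answer: 2 4 28

Derivation:
Read 1: bits[0:7] width=7 -> value=100 (bin 1100100); offset now 7 = byte 0 bit 7; 49 bits remain
Read 2: bits[7:13] width=6 -> value=8 (bin 001000); offset now 13 = byte 1 bit 5; 43 bits remain
Read 3: bits[13:20] width=7 -> value=28 (bin 0011100); offset now 20 = byte 2 bit 4; 36 bits remain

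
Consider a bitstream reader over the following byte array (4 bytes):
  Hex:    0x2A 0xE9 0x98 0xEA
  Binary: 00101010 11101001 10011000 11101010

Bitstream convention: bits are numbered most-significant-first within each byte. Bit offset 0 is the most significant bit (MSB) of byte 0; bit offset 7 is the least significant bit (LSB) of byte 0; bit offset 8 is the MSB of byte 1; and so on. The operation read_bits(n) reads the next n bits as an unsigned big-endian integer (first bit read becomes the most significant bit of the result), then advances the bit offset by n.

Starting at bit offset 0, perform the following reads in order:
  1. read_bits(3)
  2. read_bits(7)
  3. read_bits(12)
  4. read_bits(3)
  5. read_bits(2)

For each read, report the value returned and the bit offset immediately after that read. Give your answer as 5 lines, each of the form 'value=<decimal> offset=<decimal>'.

Answer: value=1 offset=3
value=43 offset=10
value=2662 offset=22
value=1 offset=25
value=3 offset=27

Derivation:
Read 1: bits[0:3] width=3 -> value=1 (bin 001); offset now 3 = byte 0 bit 3; 29 bits remain
Read 2: bits[3:10] width=7 -> value=43 (bin 0101011); offset now 10 = byte 1 bit 2; 22 bits remain
Read 3: bits[10:22] width=12 -> value=2662 (bin 101001100110); offset now 22 = byte 2 bit 6; 10 bits remain
Read 4: bits[22:25] width=3 -> value=1 (bin 001); offset now 25 = byte 3 bit 1; 7 bits remain
Read 5: bits[25:27] width=2 -> value=3 (bin 11); offset now 27 = byte 3 bit 3; 5 bits remain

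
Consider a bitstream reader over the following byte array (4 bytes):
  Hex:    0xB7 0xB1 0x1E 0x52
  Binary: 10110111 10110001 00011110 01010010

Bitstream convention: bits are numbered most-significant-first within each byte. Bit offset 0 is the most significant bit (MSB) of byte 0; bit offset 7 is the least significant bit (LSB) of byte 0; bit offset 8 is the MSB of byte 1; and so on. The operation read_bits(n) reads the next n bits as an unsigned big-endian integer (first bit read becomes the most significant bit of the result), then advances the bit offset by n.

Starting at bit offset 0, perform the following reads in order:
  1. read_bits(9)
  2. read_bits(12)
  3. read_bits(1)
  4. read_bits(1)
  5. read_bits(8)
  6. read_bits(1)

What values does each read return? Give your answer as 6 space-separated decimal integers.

Answer: 367 1571 1 1 41 0

Derivation:
Read 1: bits[0:9] width=9 -> value=367 (bin 101101111); offset now 9 = byte 1 bit 1; 23 bits remain
Read 2: bits[9:21] width=12 -> value=1571 (bin 011000100011); offset now 21 = byte 2 bit 5; 11 bits remain
Read 3: bits[21:22] width=1 -> value=1 (bin 1); offset now 22 = byte 2 bit 6; 10 bits remain
Read 4: bits[22:23] width=1 -> value=1 (bin 1); offset now 23 = byte 2 bit 7; 9 bits remain
Read 5: bits[23:31] width=8 -> value=41 (bin 00101001); offset now 31 = byte 3 bit 7; 1 bits remain
Read 6: bits[31:32] width=1 -> value=0 (bin 0); offset now 32 = byte 4 bit 0; 0 bits remain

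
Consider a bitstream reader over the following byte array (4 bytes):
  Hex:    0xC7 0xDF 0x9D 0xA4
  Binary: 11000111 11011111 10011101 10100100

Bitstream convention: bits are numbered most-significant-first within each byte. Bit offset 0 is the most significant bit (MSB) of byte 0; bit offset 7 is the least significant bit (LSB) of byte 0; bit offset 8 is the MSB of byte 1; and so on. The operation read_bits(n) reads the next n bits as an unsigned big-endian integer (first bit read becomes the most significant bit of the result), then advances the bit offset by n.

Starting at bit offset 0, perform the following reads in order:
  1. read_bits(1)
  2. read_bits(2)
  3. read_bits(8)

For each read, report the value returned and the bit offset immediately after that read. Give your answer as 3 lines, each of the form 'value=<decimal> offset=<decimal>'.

Answer: value=1 offset=1
value=2 offset=3
value=62 offset=11

Derivation:
Read 1: bits[0:1] width=1 -> value=1 (bin 1); offset now 1 = byte 0 bit 1; 31 bits remain
Read 2: bits[1:3] width=2 -> value=2 (bin 10); offset now 3 = byte 0 bit 3; 29 bits remain
Read 3: bits[3:11] width=8 -> value=62 (bin 00111110); offset now 11 = byte 1 bit 3; 21 bits remain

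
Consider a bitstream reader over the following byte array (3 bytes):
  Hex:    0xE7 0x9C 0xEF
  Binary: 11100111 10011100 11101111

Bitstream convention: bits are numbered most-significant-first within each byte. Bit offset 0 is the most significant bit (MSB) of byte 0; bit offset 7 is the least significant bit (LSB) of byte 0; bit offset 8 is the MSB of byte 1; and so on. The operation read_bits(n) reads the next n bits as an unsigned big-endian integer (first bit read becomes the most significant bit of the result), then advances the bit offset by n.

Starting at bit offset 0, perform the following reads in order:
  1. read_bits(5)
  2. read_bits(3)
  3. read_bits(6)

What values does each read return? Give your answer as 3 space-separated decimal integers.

Read 1: bits[0:5] width=5 -> value=28 (bin 11100); offset now 5 = byte 0 bit 5; 19 bits remain
Read 2: bits[5:8] width=3 -> value=7 (bin 111); offset now 8 = byte 1 bit 0; 16 bits remain
Read 3: bits[8:14] width=6 -> value=39 (bin 100111); offset now 14 = byte 1 bit 6; 10 bits remain

Answer: 28 7 39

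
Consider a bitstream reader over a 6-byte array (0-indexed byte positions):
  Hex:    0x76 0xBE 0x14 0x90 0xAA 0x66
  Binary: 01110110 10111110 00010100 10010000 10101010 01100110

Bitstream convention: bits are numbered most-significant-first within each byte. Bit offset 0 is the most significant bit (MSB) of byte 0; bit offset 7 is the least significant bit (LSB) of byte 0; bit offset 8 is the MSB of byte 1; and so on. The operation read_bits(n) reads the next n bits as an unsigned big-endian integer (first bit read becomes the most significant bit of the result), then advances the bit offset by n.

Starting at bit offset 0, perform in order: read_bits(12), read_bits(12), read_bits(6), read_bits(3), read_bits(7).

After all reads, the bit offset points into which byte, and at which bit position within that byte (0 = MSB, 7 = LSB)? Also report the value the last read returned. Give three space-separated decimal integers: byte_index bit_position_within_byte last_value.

Answer: 5 0 42

Derivation:
Read 1: bits[0:12] width=12 -> value=1899 (bin 011101101011); offset now 12 = byte 1 bit 4; 36 bits remain
Read 2: bits[12:24] width=12 -> value=3604 (bin 111000010100); offset now 24 = byte 3 bit 0; 24 bits remain
Read 3: bits[24:30] width=6 -> value=36 (bin 100100); offset now 30 = byte 3 bit 6; 18 bits remain
Read 4: bits[30:33] width=3 -> value=1 (bin 001); offset now 33 = byte 4 bit 1; 15 bits remain
Read 5: bits[33:40] width=7 -> value=42 (bin 0101010); offset now 40 = byte 5 bit 0; 8 bits remain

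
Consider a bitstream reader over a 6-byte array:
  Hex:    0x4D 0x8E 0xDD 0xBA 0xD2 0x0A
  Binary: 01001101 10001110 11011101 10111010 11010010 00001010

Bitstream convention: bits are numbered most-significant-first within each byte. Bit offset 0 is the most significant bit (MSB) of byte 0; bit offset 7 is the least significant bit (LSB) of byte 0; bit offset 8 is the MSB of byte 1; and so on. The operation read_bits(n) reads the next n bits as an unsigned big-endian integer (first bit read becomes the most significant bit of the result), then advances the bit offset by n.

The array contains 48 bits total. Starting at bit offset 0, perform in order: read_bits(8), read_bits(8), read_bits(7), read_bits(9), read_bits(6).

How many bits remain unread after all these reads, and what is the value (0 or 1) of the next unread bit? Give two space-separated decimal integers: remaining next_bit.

Answer: 10 1

Derivation:
Read 1: bits[0:8] width=8 -> value=77 (bin 01001101); offset now 8 = byte 1 bit 0; 40 bits remain
Read 2: bits[8:16] width=8 -> value=142 (bin 10001110); offset now 16 = byte 2 bit 0; 32 bits remain
Read 3: bits[16:23] width=7 -> value=110 (bin 1101110); offset now 23 = byte 2 bit 7; 25 bits remain
Read 4: bits[23:32] width=9 -> value=442 (bin 110111010); offset now 32 = byte 4 bit 0; 16 bits remain
Read 5: bits[32:38] width=6 -> value=52 (bin 110100); offset now 38 = byte 4 bit 6; 10 bits remain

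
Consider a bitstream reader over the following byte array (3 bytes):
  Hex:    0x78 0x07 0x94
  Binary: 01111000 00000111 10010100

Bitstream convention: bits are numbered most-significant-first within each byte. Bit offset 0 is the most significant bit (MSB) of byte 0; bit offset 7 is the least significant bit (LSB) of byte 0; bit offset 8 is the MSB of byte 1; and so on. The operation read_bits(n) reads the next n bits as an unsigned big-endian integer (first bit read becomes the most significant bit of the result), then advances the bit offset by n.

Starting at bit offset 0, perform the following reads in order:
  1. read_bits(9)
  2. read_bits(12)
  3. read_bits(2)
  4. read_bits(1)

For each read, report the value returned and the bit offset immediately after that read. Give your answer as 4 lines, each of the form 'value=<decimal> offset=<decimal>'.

Answer: value=240 offset=9
value=242 offset=21
value=2 offset=23
value=0 offset=24

Derivation:
Read 1: bits[0:9] width=9 -> value=240 (bin 011110000); offset now 9 = byte 1 bit 1; 15 bits remain
Read 2: bits[9:21] width=12 -> value=242 (bin 000011110010); offset now 21 = byte 2 bit 5; 3 bits remain
Read 3: bits[21:23] width=2 -> value=2 (bin 10); offset now 23 = byte 2 bit 7; 1 bits remain
Read 4: bits[23:24] width=1 -> value=0 (bin 0); offset now 24 = byte 3 bit 0; 0 bits remain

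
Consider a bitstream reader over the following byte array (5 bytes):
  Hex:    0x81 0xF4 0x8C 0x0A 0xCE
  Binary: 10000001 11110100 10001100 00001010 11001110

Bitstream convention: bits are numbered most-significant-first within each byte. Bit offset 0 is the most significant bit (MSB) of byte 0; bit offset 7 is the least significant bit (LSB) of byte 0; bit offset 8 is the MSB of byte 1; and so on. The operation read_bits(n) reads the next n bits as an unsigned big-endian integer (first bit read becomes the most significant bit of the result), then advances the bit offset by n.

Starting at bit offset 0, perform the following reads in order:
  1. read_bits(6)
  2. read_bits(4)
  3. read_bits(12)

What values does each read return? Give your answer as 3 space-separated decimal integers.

Read 1: bits[0:6] width=6 -> value=32 (bin 100000); offset now 6 = byte 0 bit 6; 34 bits remain
Read 2: bits[6:10] width=4 -> value=7 (bin 0111); offset now 10 = byte 1 bit 2; 30 bits remain
Read 3: bits[10:22] width=12 -> value=3363 (bin 110100100011); offset now 22 = byte 2 bit 6; 18 bits remain

Answer: 32 7 3363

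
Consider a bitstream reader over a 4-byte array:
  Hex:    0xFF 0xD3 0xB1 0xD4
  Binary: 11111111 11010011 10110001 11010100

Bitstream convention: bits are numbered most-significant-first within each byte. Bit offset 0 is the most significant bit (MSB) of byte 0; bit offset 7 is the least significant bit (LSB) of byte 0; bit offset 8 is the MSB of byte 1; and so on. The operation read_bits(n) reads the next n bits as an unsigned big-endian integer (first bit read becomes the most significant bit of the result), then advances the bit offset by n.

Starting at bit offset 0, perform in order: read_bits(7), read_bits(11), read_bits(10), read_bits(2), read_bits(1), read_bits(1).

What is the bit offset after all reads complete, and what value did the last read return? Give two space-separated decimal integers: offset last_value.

Read 1: bits[0:7] width=7 -> value=127 (bin 1111111); offset now 7 = byte 0 bit 7; 25 bits remain
Read 2: bits[7:18] width=11 -> value=1870 (bin 11101001110); offset now 18 = byte 2 bit 2; 14 bits remain
Read 3: bits[18:28] width=10 -> value=797 (bin 1100011101); offset now 28 = byte 3 bit 4; 4 bits remain
Read 4: bits[28:30] width=2 -> value=1 (bin 01); offset now 30 = byte 3 bit 6; 2 bits remain
Read 5: bits[30:31] width=1 -> value=0 (bin 0); offset now 31 = byte 3 bit 7; 1 bits remain
Read 6: bits[31:32] width=1 -> value=0 (bin 0); offset now 32 = byte 4 bit 0; 0 bits remain

Answer: 32 0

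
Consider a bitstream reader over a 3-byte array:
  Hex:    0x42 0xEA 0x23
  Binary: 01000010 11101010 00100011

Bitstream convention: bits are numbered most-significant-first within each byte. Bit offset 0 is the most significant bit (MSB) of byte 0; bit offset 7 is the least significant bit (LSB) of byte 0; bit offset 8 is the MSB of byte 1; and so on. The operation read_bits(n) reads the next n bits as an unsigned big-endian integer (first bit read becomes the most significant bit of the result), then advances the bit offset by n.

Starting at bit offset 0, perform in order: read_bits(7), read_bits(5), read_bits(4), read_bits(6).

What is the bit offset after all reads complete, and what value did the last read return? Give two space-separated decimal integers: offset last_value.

Read 1: bits[0:7] width=7 -> value=33 (bin 0100001); offset now 7 = byte 0 bit 7; 17 bits remain
Read 2: bits[7:12] width=5 -> value=14 (bin 01110); offset now 12 = byte 1 bit 4; 12 bits remain
Read 3: bits[12:16] width=4 -> value=10 (bin 1010); offset now 16 = byte 2 bit 0; 8 bits remain
Read 4: bits[16:22] width=6 -> value=8 (bin 001000); offset now 22 = byte 2 bit 6; 2 bits remain

Answer: 22 8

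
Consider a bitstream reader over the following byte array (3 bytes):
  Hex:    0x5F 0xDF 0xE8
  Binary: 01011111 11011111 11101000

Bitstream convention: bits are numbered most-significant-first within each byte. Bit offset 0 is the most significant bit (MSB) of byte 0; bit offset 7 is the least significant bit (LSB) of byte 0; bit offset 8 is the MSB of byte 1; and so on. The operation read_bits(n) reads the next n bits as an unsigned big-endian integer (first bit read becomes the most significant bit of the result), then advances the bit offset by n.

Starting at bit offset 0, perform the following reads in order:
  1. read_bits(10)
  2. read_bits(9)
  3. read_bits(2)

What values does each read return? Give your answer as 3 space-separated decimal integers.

Read 1: bits[0:10] width=10 -> value=383 (bin 0101111111); offset now 10 = byte 1 bit 2; 14 bits remain
Read 2: bits[10:19] width=9 -> value=255 (bin 011111111); offset now 19 = byte 2 bit 3; 5 bits remain
Read 3: bits[19:21] width=2 -> value=1 (bin 01); offset now 21 = byte 2 bit 5; 3 bits remain

Answer: 383 255 1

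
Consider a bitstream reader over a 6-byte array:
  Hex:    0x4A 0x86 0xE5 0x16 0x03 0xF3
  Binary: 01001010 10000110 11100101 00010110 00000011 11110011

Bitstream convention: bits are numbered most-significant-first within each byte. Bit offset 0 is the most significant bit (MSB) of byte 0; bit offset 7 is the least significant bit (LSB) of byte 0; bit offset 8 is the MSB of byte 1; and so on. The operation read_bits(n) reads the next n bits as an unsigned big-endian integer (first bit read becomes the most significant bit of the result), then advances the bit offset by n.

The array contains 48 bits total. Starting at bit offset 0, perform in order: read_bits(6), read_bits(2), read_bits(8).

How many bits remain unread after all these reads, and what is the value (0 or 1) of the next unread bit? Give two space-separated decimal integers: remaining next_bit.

Answer: 32 1

Derivation:
Read 1: bits[0:6] width=6 -> value=18 (bin 010010); offset now 6 = byte 0 bit 6; 42 bits remain
Read 2: bits[6:8] width=2 -> value=2 (bin 10); offset now 8 = byte 1 bit 0; 40 bits remain
Read 3: bits[8:16] width=8 -> value=134 (bin 10000110); offset now 16 = byte 2 bit 0; 32 bits remain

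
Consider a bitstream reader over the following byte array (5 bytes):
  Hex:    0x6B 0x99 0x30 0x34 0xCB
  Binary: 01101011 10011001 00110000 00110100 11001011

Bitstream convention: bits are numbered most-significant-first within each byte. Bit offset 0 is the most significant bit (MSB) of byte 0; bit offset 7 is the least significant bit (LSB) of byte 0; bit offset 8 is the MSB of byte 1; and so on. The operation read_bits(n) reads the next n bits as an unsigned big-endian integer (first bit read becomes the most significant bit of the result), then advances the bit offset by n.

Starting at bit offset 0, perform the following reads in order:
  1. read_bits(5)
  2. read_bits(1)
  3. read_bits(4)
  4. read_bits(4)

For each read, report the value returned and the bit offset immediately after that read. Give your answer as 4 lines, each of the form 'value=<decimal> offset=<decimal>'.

Read 1: bits[0:5] width=5 -> value=13 (bin 01101); offset now 5 = byte 0 bit 5; 35 bits remain
Read 2: bits[5:6] width=1 -> value=0 (bin 0); offset now 6 = byte 0 bit 6; 34 bits remain
Read 3: bits[6:10] width=4 -> value=14 (bin 1110); offset now 10 = byte 1 bit 2; 30 bits remain
Read 4: bits[10:14] width=4 -> value=6 (bin 0110); offset now 14 = byte 1 bit 6; 26 bits remain

Answer: value=13 offset=5
value=0 offset=6
value=14 offset=10
value=6 offset=14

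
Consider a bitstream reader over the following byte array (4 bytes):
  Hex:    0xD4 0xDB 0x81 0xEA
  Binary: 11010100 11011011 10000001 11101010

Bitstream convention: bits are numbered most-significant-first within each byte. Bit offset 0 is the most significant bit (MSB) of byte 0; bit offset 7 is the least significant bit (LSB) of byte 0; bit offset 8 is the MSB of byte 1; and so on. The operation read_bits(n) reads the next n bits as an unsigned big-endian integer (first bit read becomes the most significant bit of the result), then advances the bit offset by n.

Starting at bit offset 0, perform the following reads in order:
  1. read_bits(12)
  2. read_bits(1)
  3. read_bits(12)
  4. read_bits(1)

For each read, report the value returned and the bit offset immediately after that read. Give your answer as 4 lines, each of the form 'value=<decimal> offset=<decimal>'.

Answer: value=3405 offset=12
value=1 offset=13
value=1795 offset=25
value=1 offset=26

Derivation:
Read 1: bits[0:12] width=12 -> value=3405 (bin 110101001101); offset now 12 = byte 1 bit 4; 20 bits remain
Read 2: bits[12:13] width=1 -> value=1 (bin 1); offset now 13 = byte 1 bit 5; 19 bits remain
Read 3: bits[13:25] width=12 -> value=1795 (bin 011100000011); offset now 25 = byte 3 bit 1; 7 bits remain
Read 4: bits[25:26] width=1 -> value=1 (bin 1); offset now 26 = byte 3 bit 2; 6 bits remain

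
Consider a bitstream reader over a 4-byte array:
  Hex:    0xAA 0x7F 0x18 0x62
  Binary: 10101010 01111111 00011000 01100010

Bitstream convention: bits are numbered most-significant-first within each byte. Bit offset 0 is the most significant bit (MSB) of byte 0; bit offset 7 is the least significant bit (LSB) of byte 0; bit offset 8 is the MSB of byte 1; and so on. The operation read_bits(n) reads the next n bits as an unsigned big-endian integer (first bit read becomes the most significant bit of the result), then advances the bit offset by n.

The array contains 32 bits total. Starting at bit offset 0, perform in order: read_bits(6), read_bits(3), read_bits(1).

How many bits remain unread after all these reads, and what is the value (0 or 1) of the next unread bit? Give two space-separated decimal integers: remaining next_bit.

Read 1: bits[0:6] width=6 -> value=42 (bin 101010); offset now 6 = byte 0 bit 6; 26 bits remain
Read 2: bits[6:9] width=3 -> value=4 (bin 100); offset now 9 = byte 1 bit 1; 23 bits remain
Read 3: bits[9:10] width=1 -> value=1 (bin 1); offset now 10 = byte 1 bit 2; 22 bits remain

Answer: 22 1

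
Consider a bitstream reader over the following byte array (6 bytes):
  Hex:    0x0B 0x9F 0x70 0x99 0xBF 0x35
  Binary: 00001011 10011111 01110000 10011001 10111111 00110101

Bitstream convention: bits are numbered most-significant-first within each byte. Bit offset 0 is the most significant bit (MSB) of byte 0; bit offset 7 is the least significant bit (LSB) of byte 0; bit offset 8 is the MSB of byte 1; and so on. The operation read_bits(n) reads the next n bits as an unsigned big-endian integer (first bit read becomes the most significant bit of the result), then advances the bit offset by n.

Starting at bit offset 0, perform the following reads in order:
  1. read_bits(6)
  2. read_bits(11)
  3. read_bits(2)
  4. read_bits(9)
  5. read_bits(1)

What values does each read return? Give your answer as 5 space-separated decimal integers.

Answer: 2 1854 3 265 1

Derivation:
Read 1: bits[0:6] width=6 -> value=2 (bin 000010); offset now 6 = byte 0 bit 6; 42 bits remain
Read 2: bits[6:17] width=11 -> value=1854 (bin 11100111110); offset now 17 = byte 2 bit 1; 31 bits remain
Read 3: bits[17:19] width=2 -> value=3 (bin 11); offset now 19 = byte 2 bit 3; 29 bits remain
Read 4: bits[19:28] width=9 -> value=265 (bin 100001001); offset now 28 = byte 3 bit 4; 20 bits remain
Read 5: bits[28:29] width=1 -> value=1 (bin 1); offset now 29 = byte 3 bit 5; 19 bits remain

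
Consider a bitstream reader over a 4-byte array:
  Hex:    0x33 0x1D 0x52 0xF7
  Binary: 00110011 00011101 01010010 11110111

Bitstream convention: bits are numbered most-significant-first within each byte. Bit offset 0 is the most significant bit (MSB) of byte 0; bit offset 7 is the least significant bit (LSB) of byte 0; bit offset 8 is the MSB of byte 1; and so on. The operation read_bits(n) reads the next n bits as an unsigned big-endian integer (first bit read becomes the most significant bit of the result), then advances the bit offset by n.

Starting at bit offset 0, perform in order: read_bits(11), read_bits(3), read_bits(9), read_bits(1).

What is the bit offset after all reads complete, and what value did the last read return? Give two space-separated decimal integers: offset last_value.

Read 1: bits[0:11] width=11 -> value=408 (bin 00110011000); offset now 11 = byte 1 bit 3; 21 bits remain
Read 2: bits[11:14] width=3 -> value=7 (bin 111); offset now 14 = byte 1 bit 6; 18 bits remain
Read 3: bits[14:23] width=9 -> value=169 (bin 010101001); offset now 23 = byte 2 bit 7; 9 bits remain
Read 4: bits[23:24] width=1 -> value=0 (bin 0); offset now 24 = byte 3 bit 0; 8 bits remain

Answer: 24 0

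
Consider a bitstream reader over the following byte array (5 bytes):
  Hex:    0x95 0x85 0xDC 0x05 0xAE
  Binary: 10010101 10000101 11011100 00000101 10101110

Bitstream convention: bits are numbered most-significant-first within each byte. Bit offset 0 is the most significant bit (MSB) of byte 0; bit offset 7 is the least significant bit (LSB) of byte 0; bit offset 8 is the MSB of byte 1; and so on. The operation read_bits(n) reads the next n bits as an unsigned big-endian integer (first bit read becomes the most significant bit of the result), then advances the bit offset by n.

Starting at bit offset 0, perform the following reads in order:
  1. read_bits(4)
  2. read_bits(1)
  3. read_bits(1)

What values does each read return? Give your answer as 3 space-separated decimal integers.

Answer: 9 0 1

Derivation:
Read 1: bits[0:4] width=4 -> value=9 (bin 1001); offset now 4 = byte 0 bit 4; 36 bits remain
Read 2: bits[4:5] width=1 -> value=0 (bin 0); offset now 5 = byte 0 bit 5; 35 bits remain
Read 3: bits[5:6] width=1 -> value=1 (bin 1); offset now 6 = byte 0 bit 6; 34 bits remain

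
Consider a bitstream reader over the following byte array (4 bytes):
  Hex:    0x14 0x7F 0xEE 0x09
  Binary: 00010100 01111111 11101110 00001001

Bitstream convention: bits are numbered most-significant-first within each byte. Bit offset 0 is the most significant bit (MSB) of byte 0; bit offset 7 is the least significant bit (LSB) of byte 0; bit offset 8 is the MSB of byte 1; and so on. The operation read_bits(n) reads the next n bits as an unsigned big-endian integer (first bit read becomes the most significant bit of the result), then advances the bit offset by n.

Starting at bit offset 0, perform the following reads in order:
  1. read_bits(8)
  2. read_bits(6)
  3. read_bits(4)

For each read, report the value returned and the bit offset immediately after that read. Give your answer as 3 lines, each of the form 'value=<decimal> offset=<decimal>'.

Read 1: bits[0:8] width=8 -> value=20 (bin 00010100); offset now 8 = byte 1 bit 0; 24 bits remain
Read 2: bits[8:14] width=6 -> value=31 (bin 011111); offset now 14 = byte 1 bit 6; 18 bits remain
Read 3: bits[14:18] width=4 -> value=15 (bin 1111); offset now 18 = byte 2 bit 2; 14 bits remain

Answer: value=20 offset=8
value=31 offset=14
value=15 offset=18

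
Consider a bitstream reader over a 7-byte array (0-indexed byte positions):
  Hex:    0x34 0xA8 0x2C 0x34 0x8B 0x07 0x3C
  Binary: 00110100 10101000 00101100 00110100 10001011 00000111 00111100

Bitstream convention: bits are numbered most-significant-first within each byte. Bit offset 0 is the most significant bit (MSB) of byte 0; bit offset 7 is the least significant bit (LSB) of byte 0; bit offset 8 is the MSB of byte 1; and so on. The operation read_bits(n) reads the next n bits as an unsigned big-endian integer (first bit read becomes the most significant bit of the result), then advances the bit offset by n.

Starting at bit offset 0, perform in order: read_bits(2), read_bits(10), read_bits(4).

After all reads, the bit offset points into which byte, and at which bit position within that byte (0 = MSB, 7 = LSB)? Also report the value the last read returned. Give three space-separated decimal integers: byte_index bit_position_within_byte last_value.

Answer: 2 0 8

Derivation:
Read 1: bits[0:2] width=2 -> value=0 (bin 00); offset now 2 = byte 0 bit 2; 54 bits remain
Read 2: bits[2:12] width=10 -> value=842 (bin 1101001010); offset now 12 = byte 1 bit 4; 44 bits remain
Read 3: bits[12:16] width=4 -> value=8 (bin 1000); offset now 16 = byte 2 bit 0; 40 bits remain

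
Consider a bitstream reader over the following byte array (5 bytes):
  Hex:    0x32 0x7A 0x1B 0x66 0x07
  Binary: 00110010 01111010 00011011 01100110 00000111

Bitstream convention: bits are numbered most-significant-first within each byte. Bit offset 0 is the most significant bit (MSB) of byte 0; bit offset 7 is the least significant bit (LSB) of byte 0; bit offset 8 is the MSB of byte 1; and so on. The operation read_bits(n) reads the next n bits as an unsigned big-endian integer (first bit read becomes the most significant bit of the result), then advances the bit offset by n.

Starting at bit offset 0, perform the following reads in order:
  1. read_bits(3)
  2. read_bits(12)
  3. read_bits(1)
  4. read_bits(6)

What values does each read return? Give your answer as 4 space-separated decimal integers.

Read 1: bits[0:3] width=3 -> value=1 (bin 001); offset now 3 = byte 0 bit 3; 37 bits remain
Read 2: bits[3:15] width=12 -> value=2365 (bin 100100111101); offset now 15 = byte 1 bit 7; 25 bits remain
Read 3: bits[15:16] width=1 -> value=0 (bin 0); offset now 16 = byte 2 bit 0; 24 bits remain
Read 4: bits[16:22] width=6 -> value=6 (bin 000110); offset now 22 = byte 2 bit 6; 18 bits remain

Answer: 1 2365 0 6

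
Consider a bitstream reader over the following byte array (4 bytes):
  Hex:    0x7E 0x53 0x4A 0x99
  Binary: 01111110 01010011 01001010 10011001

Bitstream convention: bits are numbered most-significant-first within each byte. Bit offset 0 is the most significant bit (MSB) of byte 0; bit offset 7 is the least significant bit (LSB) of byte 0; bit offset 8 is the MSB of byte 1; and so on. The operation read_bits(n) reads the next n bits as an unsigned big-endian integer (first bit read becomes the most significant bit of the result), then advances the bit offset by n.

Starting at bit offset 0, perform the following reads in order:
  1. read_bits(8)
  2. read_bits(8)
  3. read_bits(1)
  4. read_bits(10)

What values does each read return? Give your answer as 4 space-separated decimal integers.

Answer: 126 83 0 596

Derivation:
Read 1: bits[0:8] width=8 -> value=126 (bin 01111110); offset now 8 = byte 1 bit 0; 24 bits remain
Read 2: bits[8:16] width=8 -> value=83 (bin 01010011); offset now 16 = byte 2 bit 0; 16 bits remain
Read 3: bits[16:17] width=1 -> value=0 (bin 0); offset now 17 = byte 2 bit 1; 15 bits remain
Read 4: bits[17:27] width=10 -> value=596 (bin 1001010100); offset now 27 = byte 3 bit 3; 5 bits remain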